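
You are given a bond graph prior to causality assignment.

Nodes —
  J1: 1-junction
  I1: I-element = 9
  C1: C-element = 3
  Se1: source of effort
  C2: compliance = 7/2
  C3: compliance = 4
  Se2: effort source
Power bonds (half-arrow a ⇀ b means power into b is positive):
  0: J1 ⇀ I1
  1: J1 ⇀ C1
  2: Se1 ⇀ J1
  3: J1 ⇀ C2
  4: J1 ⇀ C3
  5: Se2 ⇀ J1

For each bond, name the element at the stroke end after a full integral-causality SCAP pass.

b2 stroke→J1  (source Se1 imposes e)
b5 stroke→J1  (Se2 fixes effort; stroke away)
b0 stroke→I1  (I1 outputs flow p/I1)
b1 stroke→J1  (J1: bond 0 brought flow, rest push out)
b3 stroke→J1  (J1 flow already set via bond 0)
b4 stroke→J1  (J1 flow already set via bond 0)

bond 0 stroke at I1
bond 1 stroke at J1
bond 2 stroke at J1
bond 3 stroke at J1
bond 4 stroke at J1
bond 5 stroke at J1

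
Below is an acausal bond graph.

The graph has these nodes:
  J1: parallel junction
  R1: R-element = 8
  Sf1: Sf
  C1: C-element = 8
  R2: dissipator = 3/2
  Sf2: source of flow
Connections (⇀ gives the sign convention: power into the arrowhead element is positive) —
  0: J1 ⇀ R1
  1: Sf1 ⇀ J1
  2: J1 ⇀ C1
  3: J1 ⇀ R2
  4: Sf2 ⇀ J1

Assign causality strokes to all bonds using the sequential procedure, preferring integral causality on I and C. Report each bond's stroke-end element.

β0 →R1
β1 →Sf1
β2 →J1
β3 →R2
β4 →Sf2

#1 stroke at Sf1  (Sf1: flow source, stroke at near end)
#4 stroke at Sf2  (source Sf2 imposes f)
#2 stroke at J1  (C1: C, integral causality)
#0 stroke at R1  (common-e at J1 fixed by 2)
#3 stroke at R2  (J1 effort already set via bond 2)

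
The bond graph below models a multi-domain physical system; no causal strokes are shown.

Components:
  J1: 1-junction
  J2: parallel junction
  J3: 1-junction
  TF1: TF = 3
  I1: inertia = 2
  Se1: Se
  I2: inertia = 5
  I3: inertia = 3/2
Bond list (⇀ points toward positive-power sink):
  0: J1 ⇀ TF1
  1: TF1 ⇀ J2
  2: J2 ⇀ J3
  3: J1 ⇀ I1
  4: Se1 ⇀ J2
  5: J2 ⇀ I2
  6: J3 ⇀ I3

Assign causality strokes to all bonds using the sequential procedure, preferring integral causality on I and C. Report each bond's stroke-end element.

#0 |J1
#1 |TF1
#2 |J3
#3 |I1
#4 |J2
#5 |I2
#6 |I3

bond 4 |J2  (Se1: effort source, stroke at far end)
bond 1 |TF1  (J2 effort already set via bond 4)
bond 2 |J3  (common-e at J2 fixed by 4)
bond 5 |I2  (common-e at J2 fixed by 4)
bond 6 |I3  (only one flow-in slot at J3)
bond 0 |J1  (TF1 one-in-one-out from 1)
bond 3 |I1  (J1 needs exactly one f-in)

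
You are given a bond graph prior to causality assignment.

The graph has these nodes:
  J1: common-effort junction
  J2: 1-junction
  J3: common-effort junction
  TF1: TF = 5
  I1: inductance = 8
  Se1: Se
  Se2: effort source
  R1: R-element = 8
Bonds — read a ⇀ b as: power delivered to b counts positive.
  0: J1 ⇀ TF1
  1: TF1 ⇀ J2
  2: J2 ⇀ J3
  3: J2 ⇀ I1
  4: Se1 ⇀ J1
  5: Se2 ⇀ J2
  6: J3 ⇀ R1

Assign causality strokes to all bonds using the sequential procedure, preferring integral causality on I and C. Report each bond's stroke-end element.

bond 0 stroke at TF1
bond 1 stroke at J2
bond 2 stroke at J2
bond 3 stroke at I1
bond 4 stroke at J1
bond 5 stroke at J2
bond 6 stroke at J3

#4 →J1  (Se1 (Se) sets effort on bond)
#5 →J2  (source Se2 imposes e)
#0 →TF1  (J1: bond 4 brought effort, rest push out)
#1 →J2  (TF1: transformer flips bond 0)
#3 →I1  (I1 integral (f out))
#2 →J2  (1-jn J2 has f-setter on 3)
#6 →J3  (J3: last free bond brings effort in)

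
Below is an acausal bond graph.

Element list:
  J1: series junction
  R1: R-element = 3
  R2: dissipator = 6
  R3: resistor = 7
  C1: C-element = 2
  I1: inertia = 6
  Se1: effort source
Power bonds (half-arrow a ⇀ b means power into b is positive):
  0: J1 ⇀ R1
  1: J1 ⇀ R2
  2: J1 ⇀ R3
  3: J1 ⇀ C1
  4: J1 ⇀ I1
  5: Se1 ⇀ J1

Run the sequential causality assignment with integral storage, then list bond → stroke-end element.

b5 stroke→J1  (Se1 (Se) sets effort on bond)
b3 stroke→J1  (prefer integral on C1)
b4 stroke→I1  (I1 outputs flow p/I1)
b0 stroke→J1  (J1: bond 4 brought flow, rest push out)
b1 stroke→J1  (1-jn J1 has f-setter on 4)
b2 stroke→J1  (J1: bond 4 brought flow, rest push out)

β0 →J1
β1 →J1
β2 →J1
β3 →J1
β4 →I1
β5 →J1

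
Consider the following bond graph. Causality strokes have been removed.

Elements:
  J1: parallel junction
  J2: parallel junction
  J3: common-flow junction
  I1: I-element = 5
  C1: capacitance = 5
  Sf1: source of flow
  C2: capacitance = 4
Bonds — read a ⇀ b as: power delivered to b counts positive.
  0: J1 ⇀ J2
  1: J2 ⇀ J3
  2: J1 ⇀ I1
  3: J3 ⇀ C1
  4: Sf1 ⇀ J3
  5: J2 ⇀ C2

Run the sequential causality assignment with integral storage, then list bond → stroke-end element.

#0 →J1
#1 →J3
#2 →I1
#3 →J3
#4 →Sf1
#5 →J2

#4 →Sf1  (Sf1 fixes flow; stroke at Sf1)
#1 →J3  (common-f at J3 fixed by 4)
#3 →J3  (1-jn J3 has f-setter on 4)
#2 →I1  (I1 outputs flow p/I1)
#0 →J1  (closing 0-jn rule on J1)
#5 →J2  (J2 needs exactly one e-in)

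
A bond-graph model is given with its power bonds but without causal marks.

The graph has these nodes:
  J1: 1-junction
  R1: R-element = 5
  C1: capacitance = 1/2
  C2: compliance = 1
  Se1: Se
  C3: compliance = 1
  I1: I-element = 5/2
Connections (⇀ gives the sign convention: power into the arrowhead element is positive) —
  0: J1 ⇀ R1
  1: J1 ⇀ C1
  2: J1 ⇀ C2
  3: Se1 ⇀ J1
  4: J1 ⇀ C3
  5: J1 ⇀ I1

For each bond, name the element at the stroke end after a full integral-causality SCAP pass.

b0 →J1
b1 →J1
b2 →J1
b3 →J1
b4 →J1
b5 →I1

β3 stroke at J1  (Se1 fixes effort; stroke away)
β1 stroke at J1  (C1: C, integral causality)
β2 stroke at J1  (prefer integral on C2)
β4 stroke at J1  (C3 integral (e out))
β5 stroke at I1  (prefer integral on I1)
β0 stroke at J1  (common-f at J1 fixed by 5)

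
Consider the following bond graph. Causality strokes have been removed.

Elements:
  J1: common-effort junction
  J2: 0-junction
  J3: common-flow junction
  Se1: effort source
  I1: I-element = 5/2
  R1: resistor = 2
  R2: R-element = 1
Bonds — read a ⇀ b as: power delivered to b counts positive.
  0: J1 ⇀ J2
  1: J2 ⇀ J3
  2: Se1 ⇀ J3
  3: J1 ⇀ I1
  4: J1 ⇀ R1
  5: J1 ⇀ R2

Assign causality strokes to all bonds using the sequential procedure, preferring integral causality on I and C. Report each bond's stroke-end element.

bond 2 |J3  (Se1: effort source, stroke at far end)
bond 1 |J2  (J3: last free bond brings flow in)
bond 0 |J1  (0-jn J2 has e-setter on 1)
bond 3 |I1  (J1: bond 0 brought effort, rest push out)
bond 4 |R1  (0-jn J1 has e-setter on 0)
bond 5 |R2  (0-jn J1 has e-setter on 0)

β0 |J1
β1 |J2
β2 |J3
β3 |I1
β4 |R1
β5 |R2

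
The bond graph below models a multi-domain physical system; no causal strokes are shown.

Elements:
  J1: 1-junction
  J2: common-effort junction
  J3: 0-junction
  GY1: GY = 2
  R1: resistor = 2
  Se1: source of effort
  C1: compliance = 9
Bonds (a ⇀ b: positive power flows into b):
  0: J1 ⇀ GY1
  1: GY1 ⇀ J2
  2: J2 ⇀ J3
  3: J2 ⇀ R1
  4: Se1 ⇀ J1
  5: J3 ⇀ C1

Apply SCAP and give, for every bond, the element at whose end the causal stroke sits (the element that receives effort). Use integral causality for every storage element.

bond 0 |GY1
bond 1 |GY1
bond 2 |J2
bond 3 |R1
bond 4 |J1
bond 5 |J3

β4 stroke at J1  (Se1 fixes effort; stroke away)
β0 stroke at GY1  (closing 1-jn rule on J1)
β1 stroke at GY1  (GY GY1: same side as bond 0)
β5 stroke at J3  (C1 integral (e out))
β2 stroke at J2  (J3 effort already set via bond 5)
β3 stroke at R1  (J2: bond 2 brought effort, rest push out)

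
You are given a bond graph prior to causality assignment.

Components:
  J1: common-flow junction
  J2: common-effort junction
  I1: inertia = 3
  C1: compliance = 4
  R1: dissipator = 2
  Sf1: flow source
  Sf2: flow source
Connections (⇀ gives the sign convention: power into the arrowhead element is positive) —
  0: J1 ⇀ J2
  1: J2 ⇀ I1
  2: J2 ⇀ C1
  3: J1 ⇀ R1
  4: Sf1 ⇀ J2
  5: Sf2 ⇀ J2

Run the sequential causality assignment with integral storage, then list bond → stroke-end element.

β4 →Sf1  (Sf1 fixes flow; stroke at Sf1)
β5 →Sf2  (source Sf2 imposes f)
β1 →I1  (I1 integral (f out))
β2 →J2  (prefer integral on C1)
β0 →J1  (common-e at J2 fixed by 2)
β3 →R1  (closing 1-jn rule on J1)

β0 |J1
β1 |I1
β2 |J2
β3 |R1
β4 |Sf1
β5 |Sf2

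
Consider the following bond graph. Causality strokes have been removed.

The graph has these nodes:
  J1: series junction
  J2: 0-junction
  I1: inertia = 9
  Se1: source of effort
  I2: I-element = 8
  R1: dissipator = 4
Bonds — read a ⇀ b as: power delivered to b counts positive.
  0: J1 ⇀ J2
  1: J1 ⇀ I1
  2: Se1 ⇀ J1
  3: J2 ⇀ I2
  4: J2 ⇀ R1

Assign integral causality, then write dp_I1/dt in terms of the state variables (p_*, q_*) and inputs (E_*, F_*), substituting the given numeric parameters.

bond 2 |J1  (Se1 fixes effort; stroke away)
bond 1 |I1  (I1: I, integral causality)
bond 0 |J1  (common-f at J1 fixed by 1)
bond 3 |I2  (I2: I, integral causality)
bond 4 |J2  (J2 needs exactly one e-in)

dp_I1/dt = E_Se1 - 4*p_I1/9 + p_I2/2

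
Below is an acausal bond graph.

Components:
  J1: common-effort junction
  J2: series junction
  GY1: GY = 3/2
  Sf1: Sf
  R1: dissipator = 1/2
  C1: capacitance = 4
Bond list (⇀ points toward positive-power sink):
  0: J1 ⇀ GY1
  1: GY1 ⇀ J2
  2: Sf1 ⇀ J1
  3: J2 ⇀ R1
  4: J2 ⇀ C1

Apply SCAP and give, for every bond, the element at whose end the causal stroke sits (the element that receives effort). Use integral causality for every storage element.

b2 →Sf1  (Sf1 (Sf) sets flow on bond)
b0 →J1  (only one effort-in slot at J1)
b1 →J2  (GY GY1: same side as bond 0)
b4 →J2  (C1: C, integral causality)
b3 →R1  (only one flow-in slot at J2)

b0 |J1
b1 |J2
b2 |Sf1
b3 |R1
b4 |J2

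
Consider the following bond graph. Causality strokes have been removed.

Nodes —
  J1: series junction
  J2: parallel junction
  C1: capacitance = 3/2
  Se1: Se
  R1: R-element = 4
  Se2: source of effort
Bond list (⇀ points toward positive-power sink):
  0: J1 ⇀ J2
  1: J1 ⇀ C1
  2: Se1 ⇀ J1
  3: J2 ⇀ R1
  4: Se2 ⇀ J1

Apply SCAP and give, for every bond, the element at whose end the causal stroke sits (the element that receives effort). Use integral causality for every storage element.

bond 2 stroke at J1  (Se1: effort source, stroke at far end)
bond 4 stroke at J1  (Se2 (Se) sets effort on bond)
bond 1 stroke at J1  (prefer integral on C1)
bond 0 stroke at J2  (J1 needs exactly one f-in)
bond 3 stroke at R1  (J2: bond 0 brought effort, rest push out)

#0 →J2
#1 →J1
#2 →J1
#3 →R1
#4 →J1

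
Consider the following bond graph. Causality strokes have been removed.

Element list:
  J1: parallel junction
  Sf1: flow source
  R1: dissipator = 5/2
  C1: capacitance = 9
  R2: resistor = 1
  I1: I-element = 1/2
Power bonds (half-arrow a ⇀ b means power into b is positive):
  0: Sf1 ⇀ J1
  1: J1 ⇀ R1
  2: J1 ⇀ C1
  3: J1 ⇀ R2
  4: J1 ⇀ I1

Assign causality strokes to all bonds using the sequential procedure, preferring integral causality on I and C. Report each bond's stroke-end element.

b0 |Sf1
b1 |R1
b2 |J1
b3 |R2
b4 |I1

#0 stroke at Sf1  (Sf1: flow source, stroke at near end)
#2 stroke at J1  (prefer integral on C1)
#1 stroke at R1  (J1 effort already set via bond 2)
#3 stroke at R2  (common-e at J1 fixed by 2)
#4 stroke at I1  (0-jn J1 has e-setter on 2)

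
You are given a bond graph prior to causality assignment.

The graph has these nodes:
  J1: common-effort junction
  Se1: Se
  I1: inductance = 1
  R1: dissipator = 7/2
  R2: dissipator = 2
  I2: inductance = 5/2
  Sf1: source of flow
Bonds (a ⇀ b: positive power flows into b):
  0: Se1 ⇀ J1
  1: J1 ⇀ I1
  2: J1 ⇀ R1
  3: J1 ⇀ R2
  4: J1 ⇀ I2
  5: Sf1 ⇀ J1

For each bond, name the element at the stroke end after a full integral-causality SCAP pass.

β0 |J1
β1 |I1
β2 |R1
β3 |R2
β4 |I2
β5 |Sf1

bond 0 |J1  (Se1 fixes effort; stroke away)
bond 5 |Sf1  (source Sf1 imposes f)
bond 1 |I1  (common-e at J1 fixed by 0)
bond 2 |R1  (J1: bond 0 brought effort, rest push out)
bond 3 |R2  (0-jn J1 has e-setter on 0)
bond 4 |I2  (common-e at J1 fixed by 0)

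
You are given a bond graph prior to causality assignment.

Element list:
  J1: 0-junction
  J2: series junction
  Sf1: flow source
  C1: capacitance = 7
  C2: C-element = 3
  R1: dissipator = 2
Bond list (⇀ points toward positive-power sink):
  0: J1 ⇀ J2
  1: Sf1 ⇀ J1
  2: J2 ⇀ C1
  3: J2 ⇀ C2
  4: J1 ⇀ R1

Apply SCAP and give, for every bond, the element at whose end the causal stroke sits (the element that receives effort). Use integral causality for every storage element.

bond 0 |J1
bond 1 |Sf1
bond 2 |J2
bond 3 |J2
bond 4 |R1

b1 →Sf1  (Sf1: flow source, stroke at near end)
b2 →J2  (C1: C, integral causality)
b3 →J2  (C2 integral (e out))
b0 →J1  (J2: last free bond brings flow in)
b4 →R1  (J1 effort already set via bond 0)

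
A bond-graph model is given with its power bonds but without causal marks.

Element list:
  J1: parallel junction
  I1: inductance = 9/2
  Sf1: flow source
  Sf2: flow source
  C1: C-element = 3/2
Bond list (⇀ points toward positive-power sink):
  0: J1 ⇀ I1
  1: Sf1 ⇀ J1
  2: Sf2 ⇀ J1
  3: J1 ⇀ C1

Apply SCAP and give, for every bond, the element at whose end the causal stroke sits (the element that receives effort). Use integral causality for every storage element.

β1 |Sf1  (Sf1 fixes flow; stroke at Sf1)
β2 |Sf2  (Sf2: flow source, stroke at near end)
β0 |I1  (I1: I, integral causality)
β3 |J1  (J1 needs exactly one e-in)

#0 |I1
#1 |Sf1
#2 |Sf2
#3 |J1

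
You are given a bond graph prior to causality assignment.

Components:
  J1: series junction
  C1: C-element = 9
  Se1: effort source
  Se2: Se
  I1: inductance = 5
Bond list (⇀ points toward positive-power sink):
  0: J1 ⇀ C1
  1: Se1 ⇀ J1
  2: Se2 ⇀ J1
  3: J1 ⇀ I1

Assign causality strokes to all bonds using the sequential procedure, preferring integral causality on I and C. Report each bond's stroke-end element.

b0 →J1
b1 →J1
b2 →J1
b3 →I1

b1 →J1  (source Se1 imposes e)
b2 →J1  (Se2 fixes effort; stroke away)
b0 →J1  (C1: C, integral causality)
b3 →I1  (only one flow-in slot at J1)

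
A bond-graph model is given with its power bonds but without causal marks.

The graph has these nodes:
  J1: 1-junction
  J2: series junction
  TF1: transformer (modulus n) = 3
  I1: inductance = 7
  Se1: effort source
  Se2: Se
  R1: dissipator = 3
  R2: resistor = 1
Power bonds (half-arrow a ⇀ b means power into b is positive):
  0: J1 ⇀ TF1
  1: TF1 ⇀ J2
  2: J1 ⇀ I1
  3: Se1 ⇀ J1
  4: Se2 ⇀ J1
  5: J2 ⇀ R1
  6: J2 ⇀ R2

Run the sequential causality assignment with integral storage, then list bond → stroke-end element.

b3 |J1  (source Se1 imposes e)
b4 |J1  (source Se2 imposes e)
b2 |I1  (I1 integral (f out))
b0 |J1  (common-f at J1 fixed by 2)
b1 |TF1  (TF1: transformer flips bond 0)
b5 |J2  (1-jn J2 has f-setter on 1)
b6 |J2  (common-f at J2 fixed by 1)

#0 →J1
#1 →TF1
#2 →I1
#3 →J1
#4 →J1
#5 →J2
#6 →J2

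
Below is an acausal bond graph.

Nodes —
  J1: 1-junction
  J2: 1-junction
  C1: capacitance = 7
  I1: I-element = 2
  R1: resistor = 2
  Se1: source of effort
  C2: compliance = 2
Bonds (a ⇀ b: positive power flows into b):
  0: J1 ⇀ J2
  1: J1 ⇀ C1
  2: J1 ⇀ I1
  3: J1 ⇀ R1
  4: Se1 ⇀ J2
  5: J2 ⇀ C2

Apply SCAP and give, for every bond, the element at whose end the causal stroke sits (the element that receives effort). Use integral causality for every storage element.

b0 stroke→J1
b1 stroke→J1
b2 stroke→I1
b3 stroke→J1
b4 stroke→J2
b5 stroke→J2

#4 stroke→J2  (Se1 fixes effort; stroke away)
#1 stroke→J1  (C1 outputs effort q/C1)
#2 stroke→I1  (I1 integral (f out))
#0 stroke→J1  (J1: bond 2 brought flow, rest push out)
#3 stroke→J1  (J1 flow already set via bond 2)
#5 stroke→J2  (J2 flow already set via bond 0)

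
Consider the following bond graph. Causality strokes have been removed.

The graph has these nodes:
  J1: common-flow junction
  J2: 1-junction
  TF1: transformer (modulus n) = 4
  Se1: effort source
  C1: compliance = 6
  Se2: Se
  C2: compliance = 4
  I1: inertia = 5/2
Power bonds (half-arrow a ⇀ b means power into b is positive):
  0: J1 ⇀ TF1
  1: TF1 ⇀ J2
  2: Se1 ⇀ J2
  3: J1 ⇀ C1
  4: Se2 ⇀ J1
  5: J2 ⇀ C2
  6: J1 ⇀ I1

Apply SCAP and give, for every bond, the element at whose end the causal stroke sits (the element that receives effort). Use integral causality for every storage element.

b2 →J2  (Se1 (Se) sets effort on bond)
b4 →J1  (Se2 (Se) sets effort on bond)
b3 →J1  (C1: C, integral causality)
b5 →J2  (prefer integral on C2)
b1 →TF1  (J2: last free bond brings flow in)
b0 →J1  (TF TF1: opposite of bond 1)
b6 →I1  (J1 needs exactly one f-in)

β0 stroke→J1
β1 stroke→TF1
β2 stroke→J2
β3 stroke→J1
β4 stroke→J1
β5 stroke→J2
β6 stroke→I1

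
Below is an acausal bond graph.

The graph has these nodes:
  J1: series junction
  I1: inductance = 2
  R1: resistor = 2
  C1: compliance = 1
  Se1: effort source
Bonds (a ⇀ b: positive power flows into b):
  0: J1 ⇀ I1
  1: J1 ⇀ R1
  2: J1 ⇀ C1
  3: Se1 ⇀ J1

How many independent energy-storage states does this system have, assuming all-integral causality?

2  (C1, I1 all integral)

#3 →J1  (source Se1 imposes e)
#0 →I1  (prefer integral on I1)
#1 →J1  (1-jn J1 has f-setter on 0)
#2 →J1  (J1 flow already set via bond 0)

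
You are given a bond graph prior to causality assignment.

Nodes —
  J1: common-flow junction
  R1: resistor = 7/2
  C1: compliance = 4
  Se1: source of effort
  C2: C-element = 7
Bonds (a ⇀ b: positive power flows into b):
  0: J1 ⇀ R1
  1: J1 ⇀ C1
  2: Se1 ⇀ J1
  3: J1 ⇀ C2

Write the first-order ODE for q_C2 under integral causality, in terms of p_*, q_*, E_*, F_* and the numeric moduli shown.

bond 2 stroke at J1  (Se1 (Se) sets effort on bond)
bond 1 stroke at J1  (C1: C, integral causality)
bond 3 stroke at J1  (C2: C, integral causality)
bond 0 stroke at R1  (only one flow-in slot at J1)

dq_C2/dt = 2*E_Se1/7 - q_C1/14 - 2*q_C2/49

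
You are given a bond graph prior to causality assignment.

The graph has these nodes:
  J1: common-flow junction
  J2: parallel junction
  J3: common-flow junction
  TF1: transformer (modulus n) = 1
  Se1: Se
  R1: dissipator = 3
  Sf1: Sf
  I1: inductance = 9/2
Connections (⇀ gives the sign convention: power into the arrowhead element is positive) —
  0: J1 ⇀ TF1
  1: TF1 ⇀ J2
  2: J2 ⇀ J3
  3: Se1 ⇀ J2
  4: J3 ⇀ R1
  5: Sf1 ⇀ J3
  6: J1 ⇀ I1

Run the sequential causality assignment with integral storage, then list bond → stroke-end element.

bond 0 →J1
bond 1 →TF1
bond 2 →J3
bond 3 →J2
bond 4 →J3
bond 5 →Sf1
bond 6 →I1

bond 3 stroke at J2  (Se1 fixes effort; stroke away)
bond 5 stroke at Sf1  (Sf1 fixes flow; stroke at Sf1)
bond 1 stroke at TF1  (J2: bond 3 brought effort, rest push out)
bond 2 stroke at J3  (J2 effort already set via bond 3)
bond 4 stroke at J3  (common-f at J3 fixed by 5)
bond 0 stroke at J1  (TF1: transformer flips bond 1)
bond 6 stroke at I1  (J1: last free bond brings flow in)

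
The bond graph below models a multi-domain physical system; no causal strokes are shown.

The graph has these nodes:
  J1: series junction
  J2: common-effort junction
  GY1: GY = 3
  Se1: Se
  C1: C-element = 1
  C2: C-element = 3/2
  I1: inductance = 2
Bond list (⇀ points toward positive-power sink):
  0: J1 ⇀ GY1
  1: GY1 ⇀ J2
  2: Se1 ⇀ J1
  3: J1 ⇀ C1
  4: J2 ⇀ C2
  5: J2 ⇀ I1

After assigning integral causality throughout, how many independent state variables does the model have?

#2 stroke→J1  (Se1 fixes effort; stroke away)
#3 stroke→J1  (C1: C, integral causality)
#0 stroke→GY1  (closing 1-jn rule on J1)
#1 stroke→GY1  (GY GY1: same side as bond 0)
#4 stroke→J2  (C2 outputs effort q/C2)
#5 stroke→I1  (J2 effort already set via bond 4)

3  (C1, C2, I1 all integral)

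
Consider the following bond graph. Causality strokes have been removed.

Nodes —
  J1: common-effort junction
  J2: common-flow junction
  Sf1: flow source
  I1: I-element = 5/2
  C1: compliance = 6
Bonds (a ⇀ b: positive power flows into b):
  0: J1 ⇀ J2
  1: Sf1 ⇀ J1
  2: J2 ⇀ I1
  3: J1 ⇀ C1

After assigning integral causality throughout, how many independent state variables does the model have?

2  (C1, I1 all integral)

bond 1 →Sf1  (Sf1 (Sf) sets flow on bond)
bond 2 →I1  (prefer integral on I1)
bond 0 →J2  (1-jn J2 has f-setter on 2)
bond 3 →J1  (J1: last free bond brings effort in)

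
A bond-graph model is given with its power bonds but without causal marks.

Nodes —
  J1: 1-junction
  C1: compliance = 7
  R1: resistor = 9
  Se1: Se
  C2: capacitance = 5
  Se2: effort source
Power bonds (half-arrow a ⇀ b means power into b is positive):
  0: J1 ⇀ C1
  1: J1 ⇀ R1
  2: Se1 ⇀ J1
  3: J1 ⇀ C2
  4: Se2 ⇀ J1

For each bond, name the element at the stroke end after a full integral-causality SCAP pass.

#2 |J1  (Se1 (Se) sets effort on bond)
#4 |J1  (Se2 fixes effort; stroke away)
#0 |J1  (C1 outputs effort q/C1)
#3 |J1  (prefer integral on C2)
#1 |R1  (J1: last free bond brings flow in)

b0 stroke at J1
b1 stroke at R1
b2 stroke at J1
b3 stroke at J1
b4 stroke at J1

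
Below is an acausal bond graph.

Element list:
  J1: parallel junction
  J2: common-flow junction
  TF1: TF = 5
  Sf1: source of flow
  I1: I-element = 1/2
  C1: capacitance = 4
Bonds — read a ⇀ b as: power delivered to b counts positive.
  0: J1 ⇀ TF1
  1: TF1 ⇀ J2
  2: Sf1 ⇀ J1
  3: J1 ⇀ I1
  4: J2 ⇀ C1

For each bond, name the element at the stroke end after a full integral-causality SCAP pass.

b0 |J1
b1 |TF1
b2 |Sf1
b3 |I1
b4 |J2

bond 2 |Sf1  (Sf1 fixes flow; stroke at Sf1)
bond 3 |I1  (I1: I, integral causality)
bond 0 |J1  (J1 needs exactly one e-in)
bond 1 |TF1  (through TF1, causality passes straight; one stroke at TF1)
bond 4 |J2  (common-f at J2 fixed by 1)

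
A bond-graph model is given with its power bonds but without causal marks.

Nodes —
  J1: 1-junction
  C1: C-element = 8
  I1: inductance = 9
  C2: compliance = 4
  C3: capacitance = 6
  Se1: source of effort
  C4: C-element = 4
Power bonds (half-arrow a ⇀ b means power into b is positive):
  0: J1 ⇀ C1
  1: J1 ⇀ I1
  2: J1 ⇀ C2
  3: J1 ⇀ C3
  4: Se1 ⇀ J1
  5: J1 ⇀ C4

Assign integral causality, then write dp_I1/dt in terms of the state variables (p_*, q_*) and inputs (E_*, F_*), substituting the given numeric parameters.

β4 |J1  (Se1 (Se) sets effort on bond)
β0 |J1  (C1 outputs effort q/C1)
β1 |I1  (prefer integral on I1)
β2 |J1  (1-jn J1 has f-setter on 1)
β3 |J1  (common-f at J1 fixed by 1)
β5 |J1  (1-jn J1 has f-setter on 1)

dp_I1/dt = E_Se1 - q_C1/8 - q_C2/4 - q_C3/6 - q_C4/4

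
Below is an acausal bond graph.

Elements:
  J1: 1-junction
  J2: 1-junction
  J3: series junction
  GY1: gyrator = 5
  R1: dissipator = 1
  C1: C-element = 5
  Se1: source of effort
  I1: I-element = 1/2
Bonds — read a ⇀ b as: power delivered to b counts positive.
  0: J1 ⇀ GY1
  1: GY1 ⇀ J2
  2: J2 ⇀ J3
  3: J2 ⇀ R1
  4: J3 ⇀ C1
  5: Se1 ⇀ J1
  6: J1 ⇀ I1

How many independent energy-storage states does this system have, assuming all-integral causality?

bond 5 →J1  (source Se1 imposes e)
bond 4 →J3  (prefer integral on C1)
bond 2 →J2  (J3: last free bond brings flow in)
bond 6 →I1  (I1: I, integral causality)
bond 0 →J1  (1-jn J1 has f-setter on 6)
bond 1 →J2  (GY1: gyrator matches bond 0)
bond 3 →R1  (only one flow-in slot at J2)

2  (C1, I1 all integral)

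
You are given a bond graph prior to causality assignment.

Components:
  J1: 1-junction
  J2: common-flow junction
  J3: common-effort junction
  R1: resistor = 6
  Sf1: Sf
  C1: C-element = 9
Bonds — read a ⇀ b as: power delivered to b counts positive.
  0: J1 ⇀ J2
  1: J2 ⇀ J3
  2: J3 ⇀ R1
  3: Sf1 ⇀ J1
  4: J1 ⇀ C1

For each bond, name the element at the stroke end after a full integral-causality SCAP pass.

b3 →Sf1  (Sf1: flow source, stroke at near end)
b0 →J1  (J1: bond 3 brought flow, rest push out)
b4 →J1  (J1 flow already set via bond 3)
b1 →J2  (J2: bond 0 brought flow, rest push out)
b2 →J3  (only one effort-in slot at J3)

bond 0 |J1
bond 1 |J2
bond 2 |J3
bond 3 |Sf1
bond 4 |J1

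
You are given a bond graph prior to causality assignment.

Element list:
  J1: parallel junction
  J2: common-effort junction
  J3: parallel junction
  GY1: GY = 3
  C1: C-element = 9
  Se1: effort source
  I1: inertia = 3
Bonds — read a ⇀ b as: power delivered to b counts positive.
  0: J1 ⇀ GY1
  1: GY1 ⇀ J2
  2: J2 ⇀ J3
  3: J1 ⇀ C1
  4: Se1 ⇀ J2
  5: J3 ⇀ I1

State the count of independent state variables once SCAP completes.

β4 |J2  (Se1 (Se) sets effort on bond)
β1 |GY1  (0-jn J2 has e-setter on 4)
β2 |J3  (J2: bond 4 brought effort, rest push out)
β5 |I1  (J3 effort already set via bond 2)
β0 |GY1  (GY1: gyrator matches bond 1)
β3 |J1  (only one effort-in slot at J1)

2  (C1, I1 all integral)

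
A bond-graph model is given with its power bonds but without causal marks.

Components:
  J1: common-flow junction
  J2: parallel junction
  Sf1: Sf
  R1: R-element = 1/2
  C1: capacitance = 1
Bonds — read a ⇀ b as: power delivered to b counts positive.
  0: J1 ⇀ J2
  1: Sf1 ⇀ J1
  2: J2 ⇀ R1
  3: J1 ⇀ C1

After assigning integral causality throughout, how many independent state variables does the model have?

bond 1 →Sf1  (Sf1 (Sf) sets flow on bond)
bond 0 →J1  (common-f at J1 fixed by 1)
bond 3 →J1  (J1: bond 1 brought flow, rest push out)
bond 2 →J2  (only one effort-in slot at J2)

1  (C1 all integral)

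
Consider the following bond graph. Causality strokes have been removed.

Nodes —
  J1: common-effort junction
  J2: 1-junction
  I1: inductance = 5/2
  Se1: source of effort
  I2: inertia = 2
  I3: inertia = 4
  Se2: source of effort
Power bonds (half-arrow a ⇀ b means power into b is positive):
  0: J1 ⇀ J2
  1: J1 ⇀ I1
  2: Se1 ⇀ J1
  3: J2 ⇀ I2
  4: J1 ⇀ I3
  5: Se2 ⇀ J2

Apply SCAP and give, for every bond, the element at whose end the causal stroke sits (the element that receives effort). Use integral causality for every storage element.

bond 2 stroke→J1  (Se1: effort source, stroke at far end)
bond 5 stroke→J2  (Se2 (Se) sets effort on bond)
bond 0 stroke→J2  (common-e at J1 fixed by 2)
bond 1 stroke→I1  (0-jn J1 has e-setter on 2)
bond 4 stroke→I3  (J1: bond 2 brought effort, rest push out)
bond 3 stroke→I2  (J2: last free bond brings flow in)

bond 0 stroke at J2
bond 1 stroke at I1
bond 2 stroke at J1
bond 3 stroke at I2
bond 4 stroke at I3
bond 5 stroke at J2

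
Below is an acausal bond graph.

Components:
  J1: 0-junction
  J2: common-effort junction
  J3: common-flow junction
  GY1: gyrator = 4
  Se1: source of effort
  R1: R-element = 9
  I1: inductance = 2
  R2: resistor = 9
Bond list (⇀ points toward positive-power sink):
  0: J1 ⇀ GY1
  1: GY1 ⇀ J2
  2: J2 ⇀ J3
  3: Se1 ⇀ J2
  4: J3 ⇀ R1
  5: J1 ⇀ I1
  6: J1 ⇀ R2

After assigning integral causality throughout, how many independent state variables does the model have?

#3 stroke at J2  (source Se1 imposes e)
#1 stroke at GY1  (J2: bond 3 brought effort, rest push out)
#2 stroke at J3  (0-jn J2 has e-setter on 3)
#4 stroke at R1  (J3: last free bond brings flow in)
#0 stroke at GY1  (GY1: gyrator matches bond 1)
#5 stroke at I1  (I1: I, integral causality)
#6 stroke at J1  (only one effort-in slot at J1)

1  (I1 all integral)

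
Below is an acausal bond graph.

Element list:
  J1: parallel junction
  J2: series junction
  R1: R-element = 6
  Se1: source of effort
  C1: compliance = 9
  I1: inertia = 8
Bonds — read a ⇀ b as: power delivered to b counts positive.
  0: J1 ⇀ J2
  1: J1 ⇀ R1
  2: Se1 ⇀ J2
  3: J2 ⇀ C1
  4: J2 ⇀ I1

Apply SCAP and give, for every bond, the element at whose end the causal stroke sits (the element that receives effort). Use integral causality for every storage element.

bond 0 stroke at J2
bond 1 stroke at J1
bond 2 stroke at J2
bond 3 stroke at J2
bond 4 stroke at I1

#2 |J2  (source Se1 imposes e)
#3 |J2  (C1: C, integral causality)
#4 |I1  (I1 integral (f out))
#0 |J2  (J2: bond 4 brought flow, rest push out)
#1 |J1  (J1 needs exactly one e-in)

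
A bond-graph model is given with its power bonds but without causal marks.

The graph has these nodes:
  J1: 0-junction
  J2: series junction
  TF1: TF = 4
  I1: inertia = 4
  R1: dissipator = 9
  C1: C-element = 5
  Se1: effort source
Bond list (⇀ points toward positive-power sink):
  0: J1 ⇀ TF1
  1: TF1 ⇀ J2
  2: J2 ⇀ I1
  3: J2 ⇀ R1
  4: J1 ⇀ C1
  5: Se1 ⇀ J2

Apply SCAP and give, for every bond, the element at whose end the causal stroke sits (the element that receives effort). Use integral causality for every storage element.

β0 |TF1
β1 |J2
β2 |I1
β3 |J2
β4 |J1
β5 |J2

b5 →J2  (Se1 fixes effort; stroke away)
b2 →I1  (I1 outputs flow p/I1)
b1 →J2  (common-f at J2 fixed by 2)
b3 →J2  (J2: bond 2 brought flow, rest push out)
b0 →TF1  (TF TF1: opposite of bond 1)
b4 →J1  (only one effort-in slot at J1)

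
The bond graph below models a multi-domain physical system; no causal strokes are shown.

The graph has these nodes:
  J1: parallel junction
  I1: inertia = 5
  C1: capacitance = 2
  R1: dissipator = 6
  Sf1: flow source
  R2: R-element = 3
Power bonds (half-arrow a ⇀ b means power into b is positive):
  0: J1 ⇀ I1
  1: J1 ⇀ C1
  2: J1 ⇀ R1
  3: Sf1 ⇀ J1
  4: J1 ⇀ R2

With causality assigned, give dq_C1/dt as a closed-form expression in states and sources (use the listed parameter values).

dq_C1/dt = F_Sf1 - p_I1/5 - q_C1/4

β3 stroke→Sf1  (Sf1 fixes flow; stroke at Sf1)
β0 stroke→I1  (I1 outputs flow p/I1)
β1 stroke→J1  (C1: C, integral causality)
β2 stroke→R1  (0-jn J1 has e-setter on 1)
β4 stroke→R2  (0-jn J1 has e-setter on 1)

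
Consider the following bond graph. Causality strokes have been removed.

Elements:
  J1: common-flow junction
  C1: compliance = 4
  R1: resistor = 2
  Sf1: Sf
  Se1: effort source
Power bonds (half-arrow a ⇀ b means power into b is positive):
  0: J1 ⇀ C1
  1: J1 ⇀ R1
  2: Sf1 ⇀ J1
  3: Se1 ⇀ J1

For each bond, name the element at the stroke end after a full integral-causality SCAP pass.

b2 stroke→Sf1  (Sf1: flow source, stroke at near end)
b3 stroke→J1  (source Se1 imposes e)
b0 stroke→J1  (J1 flow already set via bond 2)
b1 stroke→J1  (1-jn J1 has f-setter on 2)

β0 |J1
β1 |J1
β2 |Sf1
β3 |J1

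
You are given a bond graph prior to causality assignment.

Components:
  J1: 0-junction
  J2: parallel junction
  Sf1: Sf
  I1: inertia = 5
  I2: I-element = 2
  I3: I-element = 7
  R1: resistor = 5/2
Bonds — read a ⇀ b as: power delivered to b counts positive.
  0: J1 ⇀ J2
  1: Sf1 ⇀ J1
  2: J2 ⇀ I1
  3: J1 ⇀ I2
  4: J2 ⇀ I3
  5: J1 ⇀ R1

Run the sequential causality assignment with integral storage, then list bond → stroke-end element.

b0 stroke→J2
b1 stroke→Sf1
b2 stroke→I1
b3 stroke→I2
b4 stroke→I3
b5 stroke→J1

b1 stroke at Sf1  (Sf1 (Sf) sets flow on bond)
b2 stroke at I1  (I1 integral (f out))
b3 stroke at I2  (prefer integral on I2)
b4 stroke at I3  (I3 outputs flow p/I3)
b0 stroke at J2  (closing 0-jn rule on J2)
b5 stroke at J1  (J1 needs exactly one e-in)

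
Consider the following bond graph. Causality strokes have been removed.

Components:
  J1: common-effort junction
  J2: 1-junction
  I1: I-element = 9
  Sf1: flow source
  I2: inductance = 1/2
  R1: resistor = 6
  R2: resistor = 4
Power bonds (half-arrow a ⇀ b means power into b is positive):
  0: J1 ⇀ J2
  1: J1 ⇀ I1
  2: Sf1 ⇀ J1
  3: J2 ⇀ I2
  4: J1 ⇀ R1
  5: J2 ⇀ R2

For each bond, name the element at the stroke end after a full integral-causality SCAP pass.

β0 |J2
β1 |I1
β2 |Sf1
β3 |I2
β4 |J1
β5 |J2

bond 2 →Sf1  (Sf1: flow source, stroke at near end)
bond 1 →I1  (I1 outputs flow p/I1)
bond 3 →I2  (I2 integral (f out))
bond 0 →J2  (J2: bond 3 brought flow, rest push out)
bond 5 →J2  (J2: bond 3 brought flow, rest push out)
bond 4 →J1  (J1 needs exactly one e-in)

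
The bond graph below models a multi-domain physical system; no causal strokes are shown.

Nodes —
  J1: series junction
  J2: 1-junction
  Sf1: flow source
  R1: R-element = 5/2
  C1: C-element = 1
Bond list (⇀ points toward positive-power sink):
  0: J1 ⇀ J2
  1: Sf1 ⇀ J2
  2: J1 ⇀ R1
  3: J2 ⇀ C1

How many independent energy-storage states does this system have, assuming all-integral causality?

#1 |Sf1  (Sf1: flow source, stroke at near end)
#0 |J2  (common-f at J2 fixed by 1)
#3 |J2  (common-f at J2 fixed by 1)
#2 |J1  (J1: bond 0 brought flow, rest push out)

1  (C1 all integral)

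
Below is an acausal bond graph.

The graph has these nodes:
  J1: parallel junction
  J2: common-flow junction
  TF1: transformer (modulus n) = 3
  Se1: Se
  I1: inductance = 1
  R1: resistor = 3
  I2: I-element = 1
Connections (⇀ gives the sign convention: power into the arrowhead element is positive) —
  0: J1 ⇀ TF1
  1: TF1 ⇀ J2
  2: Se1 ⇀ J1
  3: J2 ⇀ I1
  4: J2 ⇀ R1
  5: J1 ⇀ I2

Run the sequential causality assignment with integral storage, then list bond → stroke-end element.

b0 stroke→TF1
b1 stroke→J2
b2 stroke→J1
b3 stroke→I1
b4 stroke→J2
b5 stroke→I2

b2 stroke at J1  (Se1 (Se) sets effort on bond)
b0 stroke at TF1  (common-e at J1 fixed by 2)
b5 stroke at I2  (J1 effort already set via bond 2)
b1 stroke at J2  (TF1: transformer flips bond 0)
b3 stroke at I1  (I1: I, integral causality)
b4 stroke at J2  (J2 flow already set via bond 3)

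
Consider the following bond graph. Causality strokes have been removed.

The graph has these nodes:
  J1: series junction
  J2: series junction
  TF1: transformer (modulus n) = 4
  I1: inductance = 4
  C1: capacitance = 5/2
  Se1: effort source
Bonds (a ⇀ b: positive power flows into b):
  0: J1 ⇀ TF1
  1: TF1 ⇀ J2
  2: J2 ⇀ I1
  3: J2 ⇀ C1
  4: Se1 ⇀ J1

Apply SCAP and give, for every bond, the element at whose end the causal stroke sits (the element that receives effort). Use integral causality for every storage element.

b0 stroke→TF1
b1 stroke→J2
b2 stroke→I1
b3 stroke→J2
b4 stroke→J1

β4 stroke at J1  (Se1: effort source, stroke at far end)
β0 stroke at TF1  (J1: last free bond brings flow in)
β1 stroke at J2  (through TF1, causality passes straight; one stroke at TF1)
β2 stroke at I1  (I1: I, integral causality)
β3 stroke at J2  (J2: bond 2 brought flow, rest push out)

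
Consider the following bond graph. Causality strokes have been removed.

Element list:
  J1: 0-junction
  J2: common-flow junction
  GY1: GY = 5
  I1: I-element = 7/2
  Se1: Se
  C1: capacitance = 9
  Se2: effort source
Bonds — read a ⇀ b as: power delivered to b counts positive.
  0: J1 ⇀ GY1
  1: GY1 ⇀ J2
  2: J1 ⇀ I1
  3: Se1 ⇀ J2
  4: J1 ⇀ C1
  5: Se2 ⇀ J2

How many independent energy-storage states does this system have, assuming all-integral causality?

2  (C1, I1 all integral)

bond 3 →J2  (Se1: effort source, stroke at far end)
bond 5 →J2  (source Se2 imposes e)
bond 1 →GY1  (only one flow-in slot at J2)
bond 0 →GY1  (GY GY1: same side as bond 1)
bond 2 →I1  (I1: I, integral causality)
bond 4 →J1  (closing 0-jn rule on J1)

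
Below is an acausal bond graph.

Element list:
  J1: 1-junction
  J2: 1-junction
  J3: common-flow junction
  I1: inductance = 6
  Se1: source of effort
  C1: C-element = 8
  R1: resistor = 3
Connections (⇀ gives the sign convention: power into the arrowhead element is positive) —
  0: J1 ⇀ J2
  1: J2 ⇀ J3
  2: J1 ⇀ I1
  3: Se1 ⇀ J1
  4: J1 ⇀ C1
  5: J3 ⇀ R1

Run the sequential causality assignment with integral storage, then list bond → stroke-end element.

β3 →J1  (Se1: effort source, stroke at far end)
β2 →I1  (I1 integral (f out))
β0 →J1  (1-jn J1 has f-setter on 2)
β4 →J1  (common-f at J1 fixed by 2)
β1 →J2  (J2: bond 0 brought flow, rest push out)
β5 →J3  (J3: bond 1 brought flow, rest push out)

bond 0 stroke→J1
bond 1 stroke→J2
bond 2 stroke→I1
bond 3 stroke→J1
bond 4 stroke→J1
bond 5 stroke→J3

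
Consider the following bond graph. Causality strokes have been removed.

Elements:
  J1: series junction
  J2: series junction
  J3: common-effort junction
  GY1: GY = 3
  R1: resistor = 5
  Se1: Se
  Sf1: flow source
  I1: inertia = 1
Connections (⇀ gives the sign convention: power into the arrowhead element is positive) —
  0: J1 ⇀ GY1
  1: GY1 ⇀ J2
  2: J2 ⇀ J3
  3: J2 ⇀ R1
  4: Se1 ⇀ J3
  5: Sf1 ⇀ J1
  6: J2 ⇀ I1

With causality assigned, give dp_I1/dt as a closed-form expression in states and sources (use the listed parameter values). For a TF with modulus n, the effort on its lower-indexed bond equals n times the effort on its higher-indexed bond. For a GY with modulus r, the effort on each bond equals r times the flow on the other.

b4 |J3  (source Se1 imposes e)
b5 |Sf1  (Sf1 (Sf) sets flow on bond)
b0 |J1  (J1 flow already set via bond 5)
b2 |J2  (common-e at J3 fixed by 4)
b1 |J2  (GY GY1: same side as bond 0)
b6 |I1  (I1: I, integral causality)
b3 |J2  (common-f at J2 fixed by 6)

dp_I1/dt = -E_Se1 + 3*F_Sf1 - 5*p_I1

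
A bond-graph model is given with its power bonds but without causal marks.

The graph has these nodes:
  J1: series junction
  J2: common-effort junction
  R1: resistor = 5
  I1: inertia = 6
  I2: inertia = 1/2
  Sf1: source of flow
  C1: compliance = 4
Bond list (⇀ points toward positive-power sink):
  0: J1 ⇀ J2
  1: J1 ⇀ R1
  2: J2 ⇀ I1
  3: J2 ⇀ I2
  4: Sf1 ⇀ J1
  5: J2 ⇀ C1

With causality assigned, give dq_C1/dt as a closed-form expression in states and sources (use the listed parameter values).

b4 stroke at Sf1  (Sf1 fixes flow; stroke at Sf1)
b0 stroke at J1  (common-f at J1 fixed by 4)
b1 stroke at J1  (common-f at J1 fixed by 4)
b2 stroke at I1  (prefer integral on I1)
b3 stroke at I2  (I2 outputs flow p/I2)
b5 stroke at J2  (only one effort-in slot at J2)

dq_C1/dt = F_Sf1 - p_I1/6 - 2*p_I2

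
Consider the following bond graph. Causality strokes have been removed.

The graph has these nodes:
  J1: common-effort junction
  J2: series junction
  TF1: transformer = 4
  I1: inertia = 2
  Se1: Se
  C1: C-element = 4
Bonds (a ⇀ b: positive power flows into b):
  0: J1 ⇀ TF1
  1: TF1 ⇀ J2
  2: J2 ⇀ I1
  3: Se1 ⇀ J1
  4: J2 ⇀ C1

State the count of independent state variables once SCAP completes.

b3 →J1  (Se1 (Se) sets effort on bond)
b0 →TF1  (0-jn J1 has e-setter on 3)
b1 →J2  (through TF1, causality passes straight; one stroke at TF1)
b2 →I1  (I1: I, integral causality)
b4 →J2  (J2: bond 2 brought flow, rest push out)

2  (C1, I1 all integral)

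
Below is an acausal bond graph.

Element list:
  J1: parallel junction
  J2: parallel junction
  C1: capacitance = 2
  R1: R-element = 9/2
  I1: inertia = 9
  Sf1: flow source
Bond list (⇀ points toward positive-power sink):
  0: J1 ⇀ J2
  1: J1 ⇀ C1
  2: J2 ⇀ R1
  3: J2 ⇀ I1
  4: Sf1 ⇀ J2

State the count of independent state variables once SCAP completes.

2  (C1, I1 all integral)

b4 |Sf1  (Sf1 (Sf) sets flow on bond)
b1 |J1  (C1 outputs effort q/C1)
b0 |J2  (0-jn J1 has e-setter on 1)
b2 |R1  (common-e at J2 fixed by 0)
b3 |I1  (J2 effort already set via bond 0)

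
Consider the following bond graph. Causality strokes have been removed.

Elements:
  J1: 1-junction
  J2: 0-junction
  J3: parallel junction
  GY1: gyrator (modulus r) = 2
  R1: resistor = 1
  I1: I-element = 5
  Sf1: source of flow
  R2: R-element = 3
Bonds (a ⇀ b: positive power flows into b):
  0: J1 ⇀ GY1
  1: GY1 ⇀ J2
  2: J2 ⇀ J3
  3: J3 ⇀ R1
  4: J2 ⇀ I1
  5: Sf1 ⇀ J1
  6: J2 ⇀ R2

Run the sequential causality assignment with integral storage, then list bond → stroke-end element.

β5 stroke→Sf1  (Sf1: flow source, stroke at near end)
β0 stroke→J1  (1-jn J1 has f-setter on 5)
β1 stroke→J2  (GY1 both-in/both-out from 0)
β2 stroke→J3  (J2 effort already set via bond 1)
β4 stroke→I1  (0-jn J2 has e-setter on 1)
β6 stroke→R2  (J2: bond 1 brought effort, rest push out)
β3 stroke→R1  (common-e at J3 fixed by 2)

b0 stroke at J1
b1 stroke at J2
b2 stroke at J3
b3 stroke at R1
b4 stroke at I1
b5 stroke at Sf1
b6 stroke at R2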